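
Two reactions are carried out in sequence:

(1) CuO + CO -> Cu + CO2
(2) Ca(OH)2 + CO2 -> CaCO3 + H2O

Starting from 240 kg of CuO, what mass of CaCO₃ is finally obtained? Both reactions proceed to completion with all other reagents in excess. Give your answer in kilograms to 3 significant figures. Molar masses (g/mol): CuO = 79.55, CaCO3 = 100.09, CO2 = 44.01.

302 kg

240 kg = 240000 g.
n(CuO) = 240000 / 79.55 = 3017 mol.
Step 1 gives a 1:1 ratio of CuO to CO2, so n(CO2) = 3017 mol.
In step 2 the CO2:CaCO3 ratio is 1:1, so n(CaCO3) = 3017 mol.
Mass of CaCO3 = 3017 × 100.09 = 302000 g = 302 kg.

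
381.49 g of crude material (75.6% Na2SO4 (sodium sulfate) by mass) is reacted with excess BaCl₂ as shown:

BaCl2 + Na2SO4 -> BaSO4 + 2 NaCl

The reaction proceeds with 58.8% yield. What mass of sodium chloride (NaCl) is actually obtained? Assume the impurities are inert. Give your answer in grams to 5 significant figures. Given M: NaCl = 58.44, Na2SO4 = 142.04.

139.54 g

Pure Na2SO4 available = 381.49 g × 0.756 = 288.406 g.
n(Na2SO4) = 288.406 g / 142.04 g/mol = 2.03046 mol.
From the equation the Na2SO4:NaCl mole ratio is 1:2, so n(NaCl) = 2.03046 × 2/1 = 4.06092 mol.
Mass of NaCl = 4.06092 mol × 58.44 g/mol = 237.320 g.
Actual mass collected = 237.320 g × 0.588 = 139.544 g.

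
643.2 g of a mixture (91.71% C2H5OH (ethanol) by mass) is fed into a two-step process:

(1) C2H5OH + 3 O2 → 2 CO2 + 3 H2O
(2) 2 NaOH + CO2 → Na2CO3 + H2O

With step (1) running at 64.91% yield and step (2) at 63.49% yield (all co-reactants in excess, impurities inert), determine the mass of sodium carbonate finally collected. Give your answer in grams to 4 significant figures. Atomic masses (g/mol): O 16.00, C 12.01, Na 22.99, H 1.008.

1119 g

Pure C2H5OH = 643.2 × 0.9171 = 589.88 g.
M(C2H5OH) = 2(12.01) + 6(1.008) + 16.00 = 46.068 g/mol.
M(Na2CO3) = 2(22.99) + 12.01 + 3(16.00) = 105.99 g/mol.
n(C2H5OH) = 589.88 / 46.068 = 12.805 mol.
Step 1 (C2H5OH:CO2 = 1:2): theoretical n(CO2) = 25.609 mol; at 64.91% yield, n(CO2) = 16.623 mol.
Step 2 (CO2:Na2CO3 = 1:1): theoretical n(Na2CO3) = 16.623 mol, so theoretical mass = 16.623 × 105.99 = 1761.9 g.
At 63.49% yield, actual mass of Na2CO3 = 1761.9 × 0.6349 = 1118.6 g.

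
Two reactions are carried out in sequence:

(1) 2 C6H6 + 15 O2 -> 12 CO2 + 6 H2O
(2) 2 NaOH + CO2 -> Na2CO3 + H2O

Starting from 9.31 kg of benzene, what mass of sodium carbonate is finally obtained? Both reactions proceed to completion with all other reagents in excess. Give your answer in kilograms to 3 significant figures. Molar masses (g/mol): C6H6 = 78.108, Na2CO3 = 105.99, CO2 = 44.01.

9.31 kg = 9310 g.
n(C6H6) = 9310 / 78.108 = 119.2 mol.
Step 1 gives a 2:12 ratio of C6H6 to CO2, so n(CO2) = 715.2 mol.
In step 2 the CO2:Na2CO3 ratio is 1:1, so n(Na2CO3) = 715.2 mol.
Mass of Na2CO3 = 715.2 × 105.99 = 75800 g = 75.8 kg.

75.8 kg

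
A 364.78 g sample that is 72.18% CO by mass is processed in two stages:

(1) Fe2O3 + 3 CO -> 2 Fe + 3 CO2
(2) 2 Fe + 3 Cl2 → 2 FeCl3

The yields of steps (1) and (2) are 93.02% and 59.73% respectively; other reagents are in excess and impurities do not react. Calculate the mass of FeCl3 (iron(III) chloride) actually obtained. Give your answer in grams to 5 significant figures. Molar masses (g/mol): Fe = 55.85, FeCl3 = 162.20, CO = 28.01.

564.76 g

Pure CO = 364.78 × 0.7218 = 263.298 g.
n(CO) = 263.298 / 28.01 = 9.40015 mol.
Step 1 (CO:Fe = 3:2): theoretical n(Fe) = 6.26677 mol; at 93.02% yield, n(Fe) = 5.82935 mol.
Step 2 (Fe:FeCl3 = 2:2): theoretical n(FeCl3) = 5.82935 mol, so theoretical mass = 5.82935 × 162.20 = 945.520 g.
At 59.73% yield, actual mass of FeCl3 = 945.520 × 0.5973 = 564.759 g.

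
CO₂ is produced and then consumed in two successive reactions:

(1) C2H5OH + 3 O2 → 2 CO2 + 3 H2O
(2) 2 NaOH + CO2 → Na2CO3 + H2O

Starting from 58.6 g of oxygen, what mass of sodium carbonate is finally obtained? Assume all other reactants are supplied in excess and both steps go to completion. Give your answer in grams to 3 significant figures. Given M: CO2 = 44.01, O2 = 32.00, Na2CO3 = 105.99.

129 g

n(O2) = 58.60 / 32.00 = 1.831 mol.
Step 1 gives a 3:2 ratio of O2 to CO2, so n(CO2) = 1.221 mol.
In step 2 the CO2:Na2CO3 ratio is 1:1, so n(Na2CO3) = 1.221 mol.
Mass of Na2CO3 = 1.221 × 105.99 = 129.4 g.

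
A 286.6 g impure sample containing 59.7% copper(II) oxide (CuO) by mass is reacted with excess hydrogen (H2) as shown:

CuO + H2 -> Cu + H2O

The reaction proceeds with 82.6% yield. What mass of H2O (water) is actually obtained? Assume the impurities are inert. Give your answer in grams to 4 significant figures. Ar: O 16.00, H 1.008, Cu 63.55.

32.01 g

Pure CuO available = 286.6 g × 0.597 = 171.10 g.
M(CuO) = 63.55 + 16.00 = 79.55 g/mol.
M(H2O) = 2(1.008) + 16.00 = 18.016 g/mol.
n(CuO) = 171.10 g / 79.55 g/mol = 2.1509 mol.
From the equation the CuO:H2O mole ratio is 1:1, so n(H2O) = 2.1509 × 1/1 = 2.1509 mol.
Mass of H2O = 2.1509 mol × 18.016 g/mol = 38.750 g.
Actual mass collected = 38.750 g × 0.826 = 32.007 g.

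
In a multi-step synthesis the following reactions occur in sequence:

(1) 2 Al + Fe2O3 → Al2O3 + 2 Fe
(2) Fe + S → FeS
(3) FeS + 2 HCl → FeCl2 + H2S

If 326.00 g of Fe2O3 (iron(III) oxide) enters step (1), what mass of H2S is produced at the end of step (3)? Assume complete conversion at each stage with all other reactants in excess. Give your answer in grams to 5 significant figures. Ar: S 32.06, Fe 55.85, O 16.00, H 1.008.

M(Fe2O3) = 2(55.85) + 3(16.00) = 159.70 g/mol.
M(H2S) = 2(1.008) + 32.06 = 34.076 g/mol.
n(Fe2O3) = 326.00 / 159.70 = 2.04133 mol.
Reaction (1): Fe2O3→Fe ratio 1:2 ⇒ n(Fe) = 4.08265 mol.
Reaction (2): Fe→FeS ratio 1:1 ⇒ n(FeS) = 4.08265 mol.
Reaction (3): FeS→H2S ratio 1:1 ⇒ n(H2S) = 4.08265 mol.
Mass of H2S = 4.08265 × 34.076 = 139.121 g.

139.12 g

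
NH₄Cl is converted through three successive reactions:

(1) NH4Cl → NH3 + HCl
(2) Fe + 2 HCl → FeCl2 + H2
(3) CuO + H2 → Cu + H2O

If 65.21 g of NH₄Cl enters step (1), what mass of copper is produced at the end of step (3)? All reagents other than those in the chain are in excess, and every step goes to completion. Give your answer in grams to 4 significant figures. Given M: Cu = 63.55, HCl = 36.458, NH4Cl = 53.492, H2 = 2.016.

n(NH4Cl) = 65.21 / 53.492 = 1.2191 mol.
Reaction (1): NH4Cl→HCl ratio 1:1 ⇒ n(HCl) = 1.2191 mol.
Reaction (2): HCl→H2 ratio 2:1 ⇒ n(H2) = 0.60953 mol.
Reaction (3): H2→Cu ratio 1:1 ⇒ n(Cu) = 0.60953 mol.
Mass of Cu = 0.60953 × 63.55 = 38.736 g.

38.74 g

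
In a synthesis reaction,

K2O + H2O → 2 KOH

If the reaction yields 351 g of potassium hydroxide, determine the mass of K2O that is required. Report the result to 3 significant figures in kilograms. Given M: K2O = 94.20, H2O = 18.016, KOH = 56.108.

0.295 kg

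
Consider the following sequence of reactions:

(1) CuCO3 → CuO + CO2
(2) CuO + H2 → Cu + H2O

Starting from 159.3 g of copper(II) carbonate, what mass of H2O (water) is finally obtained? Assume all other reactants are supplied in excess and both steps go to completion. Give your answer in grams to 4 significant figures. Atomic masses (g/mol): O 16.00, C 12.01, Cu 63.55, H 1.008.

23.23 g

M(CuCO3) = 63.55 + 12.01 + 3(16.00) = 123.56 g/mol.
M(H2O) = 2(1.008) + 16.00 = 18.016 g/mol.
n(CuCO3) = 159.30 / 123.56 = 1.2893 mol.
Step 1 gives a 1:1 ratio of CuCO3 to CuO, so n(CuO) = 1.2893 mol.
In step 2 the CuO:H2O ratio is 1:1, so n(H2O) = 1.2893 mol.
Mass of H2O = 1.2893 × 18.016 = 23.227 g.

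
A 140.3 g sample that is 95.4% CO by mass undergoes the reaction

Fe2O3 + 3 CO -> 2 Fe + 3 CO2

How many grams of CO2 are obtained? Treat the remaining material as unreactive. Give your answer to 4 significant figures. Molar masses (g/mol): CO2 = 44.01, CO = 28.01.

Mass of pure CO = 140.3 g × 0.954 = 133.85 g.
n(CO) = 133.85 g / 28.01 g/mol = 4.7785 mol.
From the equation the CO:CO2 mole ratio is 3:3, so n(CO2) = 4.7785 × 3/3 = 4.7785 mol.
Mass of CO2 = 4.7785 mol × 44.01 g/mol = 210.30 g.

210.3 g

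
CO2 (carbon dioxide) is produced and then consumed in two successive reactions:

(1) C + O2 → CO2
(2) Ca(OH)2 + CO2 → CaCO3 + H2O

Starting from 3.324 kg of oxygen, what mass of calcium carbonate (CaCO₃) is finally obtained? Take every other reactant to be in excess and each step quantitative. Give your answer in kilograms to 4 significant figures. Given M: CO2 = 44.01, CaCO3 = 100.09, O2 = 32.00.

3.324 kg = 3324.0 g.
n(O2) = 3324.0 / 32.00 = 103.88 mol.
Step 1 gives a 1:1 ratio of O2 to CO2, so n(CO2) = 103.88 mol.
In step 2 the CO2:CaCO3 ratio is 1:1, so n(CaCO3) = 103.88 mol.
Mass of CaCO3 = 103.88 × 100.09 = 10397 g = 10.40 kg.

10.40 kg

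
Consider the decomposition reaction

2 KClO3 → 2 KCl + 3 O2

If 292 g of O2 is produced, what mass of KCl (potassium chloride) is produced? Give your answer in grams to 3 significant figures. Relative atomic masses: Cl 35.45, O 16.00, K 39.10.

454 g

M(O2) = 2(16.00) = 32.00 g/mol.
M(KCl) = 39.10 + 35.45 = 74.55 g/mol.
n(O2) = 292.0 g / 32.00 g/mol = 9.125 mol.
From the equation the O2:KCl mole ratio is 3:2, so n(KCl) = 9.125 × 2/3 = 6.083 mol.
Mass of KCl = 6.083 mol × 74.55 g/mol = 453.5 g.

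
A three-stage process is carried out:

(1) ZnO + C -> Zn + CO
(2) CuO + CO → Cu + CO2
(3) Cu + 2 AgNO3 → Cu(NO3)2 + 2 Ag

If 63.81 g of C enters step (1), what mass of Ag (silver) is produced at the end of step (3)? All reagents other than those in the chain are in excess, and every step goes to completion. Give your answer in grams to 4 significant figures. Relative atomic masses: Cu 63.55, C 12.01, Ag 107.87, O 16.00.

1146 g

M(C) = 12.01 g/mol.
M(Ag) = 107.87 g/mol.
n(C) = 63.81 / 12.01 = 5.3131 mol.
Reaction (1): C→CO ratio 1:1 ⇒ n(CO) = 5.3131 mol.
Reaction (2): CO→Cu ratio 1:1 ⇒ n(Cu) = 5.3131 mol.
Reaction (3): Cu→Ag ratio 1:2 ⇒ n(Ag) = 10.626 mol.
Mass of Ag = 10.626 × 107.87 = 1146.2 g.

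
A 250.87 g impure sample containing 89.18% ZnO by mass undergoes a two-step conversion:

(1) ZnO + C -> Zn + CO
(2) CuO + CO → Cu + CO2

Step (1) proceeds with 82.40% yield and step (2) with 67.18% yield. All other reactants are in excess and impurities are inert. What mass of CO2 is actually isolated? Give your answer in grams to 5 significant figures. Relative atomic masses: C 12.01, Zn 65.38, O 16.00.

Pure ZnO = 250.87 × 0.8918 = 223.726 g.
M(ZnO) = 65.38 + 16.00 = 81.38 g/mol.
M(CO2) = 12.01 + 2(16.00) = 44.01 g/mol.
n(ZnO) = 223.726 / 81.38 = 2.74915 mol.
Step 1 (ZnO:CO = 1:1): theoretical n(CO) = 2.74915 mol; at 82.40% yield, n(CO) = 2.26530 mol.
Step 2 (CO:CO2 = 1:1): theoretical n(CO2) = 2.26530 mol, so theoretical mass = 2.26530 × 44.01 = 99.6959 g.
At 67.18% yield, actual mass of CO2 = 99.6959 × 0.6718 = 66.9757 g.

66.976 g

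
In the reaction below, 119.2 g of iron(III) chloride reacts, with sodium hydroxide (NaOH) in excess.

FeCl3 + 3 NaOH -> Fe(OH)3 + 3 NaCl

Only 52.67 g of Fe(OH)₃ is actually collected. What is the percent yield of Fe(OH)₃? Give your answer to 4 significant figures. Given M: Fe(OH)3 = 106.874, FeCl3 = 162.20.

67.06 %

n(FeCl3) = 119.20 g / 162.20 g/mol = 0.73490 mol.
From the equation the FeCl3:Fe(OH)3 mole ratio is 1:1, so n(Fe(OH)3) = 0.73490 × 1/1 = 0.73490 mol.
Mass of Fe(OH)3 = 0.73490 mol × 106.874 g/mol = 78.541 g.
This is the theoretical yield. Percent yield = 52.67 g / 78.541 g × 100% = 67.060%.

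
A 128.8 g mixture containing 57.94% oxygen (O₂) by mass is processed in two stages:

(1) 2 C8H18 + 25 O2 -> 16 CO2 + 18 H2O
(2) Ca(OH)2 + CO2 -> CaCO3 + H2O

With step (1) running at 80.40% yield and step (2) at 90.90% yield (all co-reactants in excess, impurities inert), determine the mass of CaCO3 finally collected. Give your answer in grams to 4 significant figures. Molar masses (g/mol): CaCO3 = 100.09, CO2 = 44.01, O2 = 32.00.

109.2 g

Pure O2 = 128.8 × 0.5794 = 74.627 g.
n(O2) = 74.627 / 32.00 = 2.3321 mol.
Step 1 (O2:CO2 = 25:16): theoretical n(CO2) = 1.4925 mol; at 80.40% yield, n(CO2) = 1.2000 mol.
Step 2 (CO2:CaCO3 = 1:1): theoretical n(CaCO3) = 1.2000 mol, so theoretical mass = 1.2000 × 100.09 = 120.11 g.
At 90.90% yield, actual mass of CaCO3 = 120.11 × 0.9090 = 109.18 g.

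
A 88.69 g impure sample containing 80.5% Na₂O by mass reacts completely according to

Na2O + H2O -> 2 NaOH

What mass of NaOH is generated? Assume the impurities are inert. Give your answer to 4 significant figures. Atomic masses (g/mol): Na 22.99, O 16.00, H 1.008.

92.15 g

Mass of pure Na2O = 88.69 g × 0.805 = 71.395 g.
M(Na2O) = 2(22.99) + 16.00 = 61.98 g/mol.
M(NaOH) = 22.99 + 16.00 + 1.008 = 39.998 g/mol.
n(Na2O) = 71.395 g / 61.98 g/mol = 1.1519 mol.
From the equation the Na2O:NaOH mole ratio is 1:2, so n(NaOH) = 1.1519 × 2/1 = 2.3038 mol.
Mass of NaOH = 2.3038 mol × 39.998 g/mol = 92.148 g.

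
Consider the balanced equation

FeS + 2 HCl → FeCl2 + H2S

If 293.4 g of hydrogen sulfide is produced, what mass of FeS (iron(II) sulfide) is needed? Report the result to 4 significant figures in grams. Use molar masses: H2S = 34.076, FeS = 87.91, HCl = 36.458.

756.9 g

n(H2S) = 293.40 g / 34.076 g/mol = 8.6102 mol.
From the equation the H2S:FeS mole ratio is 1:1, so n(FeS) = 8.6102 × 1/1 = 8.6102 mol.
Mass of FeS = 8.6102 mol × 87.91 g/mol = 756.92 g.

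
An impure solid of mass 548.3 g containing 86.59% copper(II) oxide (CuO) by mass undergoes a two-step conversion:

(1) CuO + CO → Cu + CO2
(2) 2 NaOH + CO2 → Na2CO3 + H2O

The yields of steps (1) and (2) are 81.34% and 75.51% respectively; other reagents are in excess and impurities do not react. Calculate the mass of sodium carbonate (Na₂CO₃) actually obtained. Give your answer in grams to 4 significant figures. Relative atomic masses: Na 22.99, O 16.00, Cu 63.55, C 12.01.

388.5 g

Pure CuO = 548.3 × 0.8659 = 474.77 g.
M(CuO) = 63.55 + 16.00 = 79.55 g/mol.
M(Na2CO3) = 2(22.99) + 12.01 + 3(16.00) = 105.99 g/mol.
n(CuO) = 474.77 / 79.55 = 5.9682 mol.
Step 1 (CuO:CO2 = 1:1): theoretical n(CO2) = 5.9682 mol; at 81.34% yield, n(CO2) = 4.8546 mol.
Step 2 (CO2:Na2CO3 = 1:1): theoretical n(Na2CO3) = 4.8546 mol, so theoretical mass = 4.8546 × 105.99 = 514.53 g.
At 75.51% yield, actual mass of Na2CO3 = 514.53 × 0.7551 = 388.53 g.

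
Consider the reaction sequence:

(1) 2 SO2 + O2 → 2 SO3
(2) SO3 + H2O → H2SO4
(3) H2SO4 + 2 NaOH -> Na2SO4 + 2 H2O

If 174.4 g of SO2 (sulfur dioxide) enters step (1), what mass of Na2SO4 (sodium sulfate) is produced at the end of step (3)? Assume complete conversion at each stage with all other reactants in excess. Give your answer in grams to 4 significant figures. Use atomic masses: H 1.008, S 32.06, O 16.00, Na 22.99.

386.7 g

M(SO2) = 32.06 + 2(16.00) = 64.06 g/mol.
M(Na2SO4) = 2(22.99) + 32.06 + 4(16.00) = 142.04 g/mol.
n(SO2) = 174.4 / 64.06 = 2.7224 mol.
Reaction (1): SO2→SO3 ratio 2:2 ⇒ n(SO3) = 2.7224 mol.
Reaction (2): SO3→H2SO4 ratio 1:1 ⇒ n(H2SO4) = 2.7224 mol.
Reaction (3): H2SO4→Na2SO4 ratio 1:1 ⇒ n(Na2SO4) = 2.7224 mol.
Mass of Na2SO4 = 2.7224 × 142.04 = 386.70 g.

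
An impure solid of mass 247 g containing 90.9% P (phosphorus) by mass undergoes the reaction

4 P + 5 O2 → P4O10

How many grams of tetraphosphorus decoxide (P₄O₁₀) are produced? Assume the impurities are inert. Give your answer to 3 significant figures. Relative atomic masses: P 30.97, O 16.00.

Mass of pure P = 247 g × 0.909 = 224.5 g.
M(P) = 30.97 g/mol.
M(P4O10) = 4(30.97) + 10(16.00) = 283.88 g/mol.
n(P) = 224.5 g / 30.97 g/mol = 7.250 mol.
From the equation the P:P4O10 mole ratio is 4:1, so n(P4O10) = 7.250 × 1/4 = 1.812 mol.
Mass of P4O10 = 1.812 mol × 283.88 g/mol = 514.5 g.

515 g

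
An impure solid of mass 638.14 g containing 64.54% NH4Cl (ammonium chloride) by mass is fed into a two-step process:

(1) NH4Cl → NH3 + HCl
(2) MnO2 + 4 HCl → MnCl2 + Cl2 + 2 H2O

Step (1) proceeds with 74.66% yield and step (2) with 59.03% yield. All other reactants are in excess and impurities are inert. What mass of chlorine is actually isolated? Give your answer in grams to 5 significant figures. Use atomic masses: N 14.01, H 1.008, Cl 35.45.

60.145 g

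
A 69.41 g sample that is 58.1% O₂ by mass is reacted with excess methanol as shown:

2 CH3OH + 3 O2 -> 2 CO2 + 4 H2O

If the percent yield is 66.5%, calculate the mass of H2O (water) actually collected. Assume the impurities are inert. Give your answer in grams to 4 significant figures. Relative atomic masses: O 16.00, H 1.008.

20.13 g

Pure O2 available = 69.41 g × 0.581 = 40.327 g.
M(O2) = 2(16.00) = 32.00 g/mol.
M(H2O) = 2(1.008) + 16.00 = 18.016 g/mol.
n(O2) = 40.327 g / 32.00 g/mol = 1.2602 mol.
From the equation the O2:H2O mole ratio is 3:4, so n(H2O) = 1.2602 × 4/3 = 1.6803 mol.
Mass of H2O = 1.6803 mol × 18.016 g/mol = 30.272 g.
Actual mass collected = 30.272 g × 0.665 = 20.131 g.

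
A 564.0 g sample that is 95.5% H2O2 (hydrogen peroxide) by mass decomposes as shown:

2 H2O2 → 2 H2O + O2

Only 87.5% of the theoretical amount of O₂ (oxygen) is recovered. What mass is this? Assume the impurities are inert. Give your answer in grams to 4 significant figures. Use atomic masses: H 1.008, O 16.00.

Pure H2O2 available = 564.0 g × 0.955 = 538.62 g.
M(H2O2) = 2(1.008) + 2(16.00) = 34.016 g/mol.
M(O2) = 2(16.00) = 32.00 g/mol.
n(H2O2) = 538.62 g / 34.016 g/mol = 15.834 mol.
From the equation the H2O2:O2 mole ratio is 2:1, so n(O2) = 15.834 × 1/2 = 7.9172 mol.
Mass of O2 = 7.9172 mol × 32.00 g/mol = 253.35 g.
Actual mass collected = 253.35 g × 0.875 = 221.68 g.

221.7 g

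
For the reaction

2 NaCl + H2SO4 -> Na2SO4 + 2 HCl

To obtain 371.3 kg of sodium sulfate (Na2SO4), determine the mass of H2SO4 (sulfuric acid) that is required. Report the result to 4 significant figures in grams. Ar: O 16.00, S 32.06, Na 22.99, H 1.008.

256400 g

M(Na2SO4) = 2(22.99) + 32.06 + 4(16.00) = 142.04 g/mol.
M(H2SO4) = 2(1.008) + 32.06 + 4(16.00) = 98.076 g/mol.
Convert: 371.3 kg = 371300 g.
n(Na2SO4) = 371300 g / 142.04 g/mol = 2614.1 mol.
From the equation the Na2SO4:H2SO4 mole ratio is 1:1, so n(H2SO4) = 2614.1 × 1/1 = 2614.1 mol.
Mass of H2SO4 = 2614.1 mol × 98.076 g/mol = 256380 g.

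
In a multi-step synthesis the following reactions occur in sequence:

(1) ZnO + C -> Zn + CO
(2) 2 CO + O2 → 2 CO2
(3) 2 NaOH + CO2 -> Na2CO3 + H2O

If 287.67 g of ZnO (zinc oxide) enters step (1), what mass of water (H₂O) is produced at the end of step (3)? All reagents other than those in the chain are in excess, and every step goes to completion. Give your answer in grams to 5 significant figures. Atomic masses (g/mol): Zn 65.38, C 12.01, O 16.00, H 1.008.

63.685 g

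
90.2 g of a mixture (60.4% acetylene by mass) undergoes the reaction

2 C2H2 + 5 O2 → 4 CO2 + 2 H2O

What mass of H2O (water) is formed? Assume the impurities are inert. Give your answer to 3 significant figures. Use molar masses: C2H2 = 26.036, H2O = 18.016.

37.7 g

Mass of pure C2H2 = 90.2 g × 0.604 = 54.48 g.
n(C2H2) = 54.48 g / 26.036 g/mol = 2.093 mol.
From the equation the C2H2:H2O mole ratio is 2:2, so n(H2O) = 2.093 × 2/2 = 2.093 mol.
Mass of H2O = 2.093 mol × 18.016 g/mol = 37.70 g.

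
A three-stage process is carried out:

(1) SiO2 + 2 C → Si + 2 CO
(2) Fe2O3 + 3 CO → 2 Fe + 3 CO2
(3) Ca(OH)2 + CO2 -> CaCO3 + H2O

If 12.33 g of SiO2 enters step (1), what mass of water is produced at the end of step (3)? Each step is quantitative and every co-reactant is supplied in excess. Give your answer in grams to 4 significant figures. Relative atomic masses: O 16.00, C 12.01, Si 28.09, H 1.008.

7.393 g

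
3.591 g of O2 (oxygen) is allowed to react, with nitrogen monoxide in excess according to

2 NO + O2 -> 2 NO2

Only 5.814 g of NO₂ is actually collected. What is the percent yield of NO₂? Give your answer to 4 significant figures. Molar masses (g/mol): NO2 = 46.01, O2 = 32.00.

n(O2) = 3.5910 g / 32.00 g/mol = 0.11222 mol.
From the equation the O2:NO2 mole ratio is 1:2, so n(NO2) = 0.11222 × 2/1 = 0.22444 mol.
Mass of NO2 = 0.22444 mol × 46.01 g/mol = 10.326 g.
This is the theoretical yield. Percent yield = 5.814 g / 10.326 g × 100% = 56.302%.

56.30 %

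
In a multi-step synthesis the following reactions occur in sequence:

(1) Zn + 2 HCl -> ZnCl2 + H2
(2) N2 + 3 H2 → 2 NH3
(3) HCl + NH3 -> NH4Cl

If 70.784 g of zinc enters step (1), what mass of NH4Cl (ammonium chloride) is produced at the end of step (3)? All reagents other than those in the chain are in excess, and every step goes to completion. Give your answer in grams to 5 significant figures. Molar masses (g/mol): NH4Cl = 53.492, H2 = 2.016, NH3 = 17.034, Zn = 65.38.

38.609 g

n(Zn) = 70.784 / 65.38 = 1.08266 mol.
Reaction (1): Zn→H2 ratio 1:1 ⇒ n(H2) = 1.08266 mol.
Reaction (2): H2→NH3 ratio 3:2 ⇒ n(NH3) = 0.721770 mol.
Reaction (3): NH3→NH4Cl ratio 1:1 ⇒ n(NH4Cl) = 0.721770 mol.
Mass of NH4Cl = 0.721770 × 53.492 = 38.6089 g.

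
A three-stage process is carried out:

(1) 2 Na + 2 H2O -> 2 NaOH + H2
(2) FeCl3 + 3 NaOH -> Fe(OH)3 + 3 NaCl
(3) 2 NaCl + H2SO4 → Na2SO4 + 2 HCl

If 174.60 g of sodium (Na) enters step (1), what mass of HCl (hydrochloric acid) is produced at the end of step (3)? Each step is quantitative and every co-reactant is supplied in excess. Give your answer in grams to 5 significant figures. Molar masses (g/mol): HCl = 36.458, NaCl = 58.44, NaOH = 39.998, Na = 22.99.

276.88 g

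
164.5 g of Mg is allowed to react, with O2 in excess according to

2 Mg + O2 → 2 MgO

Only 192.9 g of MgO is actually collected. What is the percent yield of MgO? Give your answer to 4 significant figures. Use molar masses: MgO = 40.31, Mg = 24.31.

70.72 %

n(Mg) = 164.50 g / 24.31 g/mol = 6.7668 mol.
From the equation the Mg:MgO mole ratio is 2:2, so n(MgO) = 6.7668 × 2/2 = 6.7668 mol.
Mass of MgO = 6.7668 mol × 40.31 g/mol = 272.77 g.
This is the theoretical yield. Percent yield = 192.9 g / 272.77 g × 100% = 70.719%.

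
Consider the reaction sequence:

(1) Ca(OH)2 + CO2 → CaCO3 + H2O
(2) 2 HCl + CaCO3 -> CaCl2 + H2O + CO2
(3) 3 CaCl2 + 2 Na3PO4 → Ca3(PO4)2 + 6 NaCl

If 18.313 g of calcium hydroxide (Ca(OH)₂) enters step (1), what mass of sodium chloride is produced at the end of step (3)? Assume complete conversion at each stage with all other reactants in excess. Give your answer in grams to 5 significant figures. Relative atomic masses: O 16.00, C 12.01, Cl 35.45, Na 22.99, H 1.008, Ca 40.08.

M(Ca(OH)2) = 40.08 + 2(16.00) + 2(1.008) = 74.096 g/mol.
M(NaCl) = 22.99 + 35.45 = 58.44 g/mol.
n(Ca(OH)2) = 18.313 / 74.096 = 0.247152 mol.
Reaction (1): Ca(OH)2→CaCO3 ratio 1:1 ⇒ n(CaCO3) = 0.247152 mol.
Reaction (2): CaCO3→CaCl2 ratio 1:1 ⇒ n(CaCl2) = 0.247152 mol.
Reaction (3): CaCl2→NaCl ratio 3:6 ⇒ n(NaCl) = 0.494305 mol.
Mass of NaCl = 0.494305 × 58.44 = 28.8872 g.

28.887 g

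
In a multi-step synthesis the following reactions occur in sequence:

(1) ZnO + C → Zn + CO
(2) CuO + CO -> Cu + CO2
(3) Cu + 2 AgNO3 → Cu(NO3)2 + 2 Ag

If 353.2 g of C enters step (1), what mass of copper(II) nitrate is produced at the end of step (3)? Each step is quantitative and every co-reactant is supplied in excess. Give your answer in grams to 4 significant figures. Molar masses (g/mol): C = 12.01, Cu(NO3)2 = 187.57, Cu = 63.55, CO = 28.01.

5516 g

n(C) = 353.2 / 12.01 = 29.409 mol.
Reaction (1): C→CO ratio 1:1 ⇒ n(CO) = 29.409 mol.
Reaction (2): CO→Cu ratio 1:1 ⇒ n(Cu) = 29.409 mol.
Reaction (3): Cu→Cu(NO3)2 ratio 1:1 ⇒ n(Cu(NO3)2) = 29.409 mol.
Mass of Cu(NO3)2 = 29.409 × 187.57 = 5516.2 g.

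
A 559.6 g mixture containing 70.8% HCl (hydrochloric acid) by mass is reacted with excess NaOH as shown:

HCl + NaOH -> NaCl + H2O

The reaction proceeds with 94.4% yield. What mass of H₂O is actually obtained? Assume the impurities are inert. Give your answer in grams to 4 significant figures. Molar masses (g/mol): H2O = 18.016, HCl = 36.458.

184.8 g

Pure HCl available = 559.6 g × 0.708 = 396.20 g.
n(HCl) = 396.20 g / 36.458 g/mol = 10.867 mol.
From the equation the HCl:H2O mole ratio is 1:1, so n(H2O) = 10.867 × 1/1 = 10.867 mol.
Mass of H2O = 10.867 mol × 18.016 g/mol = 195.78 g.
Actual mass collected = 195.78 g × 0.944 = 184.82 g.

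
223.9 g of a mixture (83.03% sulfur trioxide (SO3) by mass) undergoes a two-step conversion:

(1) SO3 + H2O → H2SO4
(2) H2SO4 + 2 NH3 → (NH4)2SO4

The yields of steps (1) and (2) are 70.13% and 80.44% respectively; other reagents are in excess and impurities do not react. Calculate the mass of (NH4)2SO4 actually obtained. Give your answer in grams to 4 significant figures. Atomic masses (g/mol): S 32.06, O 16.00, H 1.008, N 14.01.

173.1 g

Pure SO3 = 223.9 × 0.8303 = 185.90 g.
M(SO3) = 32.06 + 3(16.00) = 80.06 g/mol.
M((NH4)2SO4) = 2(14.01) + 8(1.008) + 32.06 + 4(16.00) = 132.144 g/mol.
n(SO3) = 185.90 / 80.06 = 2.3221 mol.
Step 1 (SO3:H2SO4 = 1:1): theoretical n(H2SO4) = 2.3221 mol; at 70.13% yield, n(H2SO4) = 1.6285 mol.
Step 2 (H2SO4:(NH4)2SO4 = 1:1): theoretical n((NH4)2SO4) = 1.6285 mol, so theoretical mass = 1.6285 × 132.144 = 215.19 g.
At 80.44% yield, actual mass of (NH4)2SO4 = 215.19 × 0.8044 = 173.10 g.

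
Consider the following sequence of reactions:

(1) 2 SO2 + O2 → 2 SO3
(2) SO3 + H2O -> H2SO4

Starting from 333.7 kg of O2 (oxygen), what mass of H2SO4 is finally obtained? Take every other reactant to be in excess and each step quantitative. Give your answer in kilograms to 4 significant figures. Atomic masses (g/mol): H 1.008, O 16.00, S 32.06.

M(O2) = 2(16.00) = 32.00 g/mol.
M(H2SO4) = 2(1.008) + 32.06 + 4(16.00) = 98.076 g/mol.
333.7 kg = 333700 g.
n(O2) = 333700 / 32.00 = 10428 mol.
Step 1 gives a 1:2 ratio of O2 to SO3, so n(SO3) = 20856 mol.
In step 2 the SO3:H2SO4 ratio is 1:1, so n(H2SO4) = 20856 mol.
Mass of H2SO4 = 20856 × 98.076 = 2.0455 × 10^6 g = 2045 kg.

2045 kg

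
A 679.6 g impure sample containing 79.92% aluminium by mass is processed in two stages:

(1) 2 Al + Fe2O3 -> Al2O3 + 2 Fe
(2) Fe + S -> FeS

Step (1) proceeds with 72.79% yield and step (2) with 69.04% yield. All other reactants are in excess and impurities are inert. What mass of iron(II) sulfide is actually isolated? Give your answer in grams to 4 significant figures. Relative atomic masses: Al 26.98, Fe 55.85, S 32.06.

889.4 g

Pure Al = 679.6 × 0.7992 = 543.14 g.
M(Al) = 26.98 g/mol.
M(FeS) = 55.85 + 32.06 = 87.91 g/mol.
n(Al) = 543.14 / 26.98 = 20.131 mol.
Step 1 (Al:Fe = 2:2): theoretical n(Fe) = 20.131 mol; at 72.79% yield, n(Fe) = 14.653 mol.
Step 2 (Fe:FeS = 1:1): theoretical n(FeS) = 14.653 mol, so theoretical mass = 14.653 × 87.91 = 1288.2 g.
At 69.04% yield, actual mass of FeS = 1288.2 × 0.6904 = 889.36 g.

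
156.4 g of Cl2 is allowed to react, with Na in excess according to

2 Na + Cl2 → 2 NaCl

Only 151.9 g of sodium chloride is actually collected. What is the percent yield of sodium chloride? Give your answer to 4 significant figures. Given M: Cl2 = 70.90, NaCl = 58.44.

n(Cl2) = 156.40 g / 70.90 g/mol = 2.2059 mol.
From the equation the Cl2:NaCl mole ratio is 1:2, so n(NaCl) = 2.2059 × 2/1 = 4.4118 mol.
Mass of NaCl = 4.4118 mol × 58.44 g/mol = 257.83 g.
This is the theoretical yield. Percent yield = 151.9 g / 257.83 g × 100% = 58.915%.

58.92 %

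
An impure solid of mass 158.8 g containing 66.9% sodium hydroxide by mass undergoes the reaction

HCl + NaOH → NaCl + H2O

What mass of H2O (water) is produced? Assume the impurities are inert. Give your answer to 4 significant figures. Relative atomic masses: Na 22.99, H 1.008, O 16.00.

47.85 g

Mass of pure NaOH = 158.8 g × 0.669 = 106.24 g.
M(NaOH) = 22.99 + 16.00 + 1.008 = 39.998 g/mol.
M(H2O) = 2(1.008) + 16.00 = 18.016 g/mol.
n(NaOH) = 106.24 g / 39.998 g/mol = 2.6561 mol.
From the equation the NaOH:H2O mole ratio is 1:1, so n(H2O) = 2.6561 × 1/1 = 2.6561 mol.
Mass of H2O = 2.6561 mol × 18.016 g/mol = 47.852 g.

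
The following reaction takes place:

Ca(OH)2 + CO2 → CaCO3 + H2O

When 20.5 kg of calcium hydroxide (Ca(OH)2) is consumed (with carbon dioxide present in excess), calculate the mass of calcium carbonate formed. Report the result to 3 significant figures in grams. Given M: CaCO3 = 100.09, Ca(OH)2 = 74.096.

27700 g

Convert: 20.5 kg = 20500 g.
n(Ca(OH)2) = 20500 g / 74.096 g/mol = 276.7 mol.
From the equation the Ca(OH)2:CaCO3 mole ratio is 1:1, so n(CaCO3) = 276.7 × 1/1 = 276.7 mol.
Mass of CaCO3 = 276.7 mol × 100.09 g/mol = 27690 g.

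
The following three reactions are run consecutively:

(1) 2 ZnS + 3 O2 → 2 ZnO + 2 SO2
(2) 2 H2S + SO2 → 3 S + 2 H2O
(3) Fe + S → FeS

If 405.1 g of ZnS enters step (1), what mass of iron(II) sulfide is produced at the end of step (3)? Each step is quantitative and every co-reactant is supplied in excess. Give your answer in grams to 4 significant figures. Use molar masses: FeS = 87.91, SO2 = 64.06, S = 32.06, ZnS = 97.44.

1096 g

n(ZnS) = 405.1 / 97.44 = 4.1574 mol.
Reaction (1): ZnS→SO2 ratio 2:2 ⇒ n(SO2) = 4.1574 mol.
Reaction (2): SO2→S ratio 1:3 ⇒ n(S) = 12.472 mol.
Reaction (3): S→FeS ratio 1:1 ⇒ n(FeS) = 12.472 mol.
Mass of FeS = 12.472 × 87.91 = 1096.4 g.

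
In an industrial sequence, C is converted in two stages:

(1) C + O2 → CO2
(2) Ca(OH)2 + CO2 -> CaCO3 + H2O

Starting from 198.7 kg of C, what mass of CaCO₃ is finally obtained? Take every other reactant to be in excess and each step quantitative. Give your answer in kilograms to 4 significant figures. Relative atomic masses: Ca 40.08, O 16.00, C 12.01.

1656 kg

M(C) = 12.01 g/mol.
M(CaCO3) = 40.08 + 12.01 + 3(16.00) = 100.09 g/mol.
198.7 kg = 198700 g.
n(C) = 198700 / 12.01 = 16545 mol.
Step 1 gives a 1:1 ratio of C to CO2, so n(CO2) = 16545 mol.
In step 2 the CO2:CaCO3 ratio is 1:1, so n(CaCO3) = 16545 mol.
Mass of CaCO3 = 16545 × 100.09 = 1.6559 × 10^6 g = 1656 kg.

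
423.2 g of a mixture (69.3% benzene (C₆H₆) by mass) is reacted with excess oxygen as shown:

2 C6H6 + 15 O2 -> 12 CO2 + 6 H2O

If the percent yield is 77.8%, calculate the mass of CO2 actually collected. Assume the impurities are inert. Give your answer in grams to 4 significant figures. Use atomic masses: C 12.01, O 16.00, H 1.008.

Pure C6H6 available = 423.2 g × 0.693 = 293.28 g.
M(C6H6) = 6(12.01) + 6(1.008) = 78.108 g/mol.
M(CO2) = 12.01 + 2(16.00) = 44.01 g/mol.
n(C6H6) = 293.28 g / 78.108 g/mol = 3.7548 mol.
From the equation the C6H6:CO2 mole ratio is 2:12, so n(CO2) = 3.7548 × 12/2 = 22.529 mol.
Mass of CO2 = 22.529 mol × 44.01 g/mol = 991.48 g.
Actual mass collected = 991.48 g × 0.778 = 771.38 g.

771.4 g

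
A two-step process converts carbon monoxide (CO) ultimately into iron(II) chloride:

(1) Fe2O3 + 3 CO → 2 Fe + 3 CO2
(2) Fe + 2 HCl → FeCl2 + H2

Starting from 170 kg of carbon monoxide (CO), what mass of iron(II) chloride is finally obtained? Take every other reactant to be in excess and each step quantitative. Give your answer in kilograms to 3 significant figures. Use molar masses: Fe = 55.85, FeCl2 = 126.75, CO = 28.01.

513 kg

170 kg = 170000 g.
n(CO) = 170000 / 28.01 = 6069 mol.
Step 1 gives a 3:2 ratio of CO to Fe, so n(Fe) = 4046 mol.
In step 2 the Fe:FeCl2 ratio is 1:1, so n(FeCl2) = 4046 mol.
Mass of FeCl2 = 4046 × 126.75 = 512900 g = 513 kg.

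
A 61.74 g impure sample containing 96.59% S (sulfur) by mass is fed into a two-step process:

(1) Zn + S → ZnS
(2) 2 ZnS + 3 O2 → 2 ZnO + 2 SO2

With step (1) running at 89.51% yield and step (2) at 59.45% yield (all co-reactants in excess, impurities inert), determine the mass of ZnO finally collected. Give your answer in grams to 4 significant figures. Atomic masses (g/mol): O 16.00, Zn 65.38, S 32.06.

80.55 g

Pure S = 61.74 × 0.9659 = 59.635 g.
M(S) = 32.06 g/mol.
M(ZnO) = 65.38 + 16.00 = 81.38 g/mol.
n(S) = 59.635 / 32.06 = 1.8601 mol.
Step 1 (S:ZnS = 1:1): theoretical n(ZnS) = 1.8601 mol; at 89.51% yield, n(ZnS) = 1.6650 mol.
Step 2 (ZnS:ZnO = 2:2): theoretical n(ZnO) = 1.6650 mol, so theoretical mass = 1.6650 × 81.38 = 135.50 g.
At 59.45% yield, actual mass of ZnO = 135.50 × 0.5945 = 80.552 g.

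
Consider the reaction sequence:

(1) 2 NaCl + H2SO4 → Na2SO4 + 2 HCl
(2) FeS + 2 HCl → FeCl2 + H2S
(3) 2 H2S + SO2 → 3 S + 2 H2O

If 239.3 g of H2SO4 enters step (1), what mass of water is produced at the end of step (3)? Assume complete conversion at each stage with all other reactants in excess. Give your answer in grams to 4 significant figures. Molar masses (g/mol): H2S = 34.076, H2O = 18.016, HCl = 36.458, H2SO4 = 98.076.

43.96 g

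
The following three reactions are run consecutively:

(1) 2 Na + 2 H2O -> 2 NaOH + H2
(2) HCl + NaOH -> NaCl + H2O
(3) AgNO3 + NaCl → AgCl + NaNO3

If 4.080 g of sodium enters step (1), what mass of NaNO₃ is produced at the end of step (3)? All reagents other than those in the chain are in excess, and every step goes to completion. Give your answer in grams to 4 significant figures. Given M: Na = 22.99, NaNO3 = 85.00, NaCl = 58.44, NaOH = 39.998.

n(Na) = 4.080 / 22.99 = 0.17747 mol.
Reaction (1): Na→NaOH ratio 2:2 ⇒ n(NaOH) = 0.17747 mol.
Reaction (2): NaOH→NaCl ratio 1:1 ⇒ n(NaCl) = 0.17747 mol.
Reaction (3): NaCl→NaNO3 ratio 1:1 ⇒ n(NaNO3) = 0.17747 mol.
Mass of NaNO3 = 0.17747 × 85.00 = 15.085 g.

15.08 g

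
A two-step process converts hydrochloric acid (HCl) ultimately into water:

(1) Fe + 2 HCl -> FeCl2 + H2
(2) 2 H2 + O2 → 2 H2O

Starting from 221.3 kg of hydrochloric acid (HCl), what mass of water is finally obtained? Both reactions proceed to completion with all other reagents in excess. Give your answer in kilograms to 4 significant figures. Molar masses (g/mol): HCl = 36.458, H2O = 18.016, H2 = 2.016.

54.68 kg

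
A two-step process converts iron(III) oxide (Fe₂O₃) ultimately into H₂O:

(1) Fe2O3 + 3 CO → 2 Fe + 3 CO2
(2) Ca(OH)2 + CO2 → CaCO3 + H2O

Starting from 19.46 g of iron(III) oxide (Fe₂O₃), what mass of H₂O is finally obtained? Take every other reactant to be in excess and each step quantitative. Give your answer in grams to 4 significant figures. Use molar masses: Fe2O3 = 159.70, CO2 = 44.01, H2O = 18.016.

n(Fe2O3) = 19.460 / 159.70 = 0.12185 mol.
Step 1 gives a 1:3 ratio of Fe2O3 to CO2, so n(CO2) = 0.36556 mol.
In step 2 the CO2:H2O ratio is 1:1, so n(H2O) = 0.36556 mol.
Mass of H2O = 0.36556 × 18.016 = 6.5859 g.

6.586 g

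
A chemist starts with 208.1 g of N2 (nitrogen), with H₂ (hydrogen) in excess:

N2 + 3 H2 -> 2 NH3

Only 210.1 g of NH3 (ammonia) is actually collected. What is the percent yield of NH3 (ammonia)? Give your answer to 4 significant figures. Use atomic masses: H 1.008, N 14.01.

83.04 %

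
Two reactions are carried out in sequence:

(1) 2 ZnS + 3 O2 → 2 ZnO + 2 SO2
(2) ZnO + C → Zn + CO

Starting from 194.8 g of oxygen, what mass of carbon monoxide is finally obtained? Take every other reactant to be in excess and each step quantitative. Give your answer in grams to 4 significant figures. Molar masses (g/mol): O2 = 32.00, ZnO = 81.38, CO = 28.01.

113.7 g

n(O2) = 194.80 / 32.00 = 6.0875 mol.
Step 1 gives a 3:2 ratio of O2 to ZnO, so n(ZnO) = 4.0583 mol.
In step 2 the ZnO:CO ratio is 1:1, so n(CO) = 4.0583 mol.
Mass of CO = 4.0583 × 28.01 = 113.67 g.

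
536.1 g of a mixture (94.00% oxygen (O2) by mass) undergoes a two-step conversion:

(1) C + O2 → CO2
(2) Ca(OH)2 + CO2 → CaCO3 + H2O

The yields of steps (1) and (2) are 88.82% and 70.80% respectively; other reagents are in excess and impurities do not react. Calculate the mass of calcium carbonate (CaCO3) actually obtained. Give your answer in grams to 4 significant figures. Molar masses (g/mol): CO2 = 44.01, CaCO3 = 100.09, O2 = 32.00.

Pure O2 = 536.1 × 0.9400 = 503.93 g.
n(O2) = 503.93 / 32.00 = 15.748 mol.
Step 1 (O2:CO2 = 1:1): theoretical n(CO2) = 15.748 mol; at 88.82% yield, n(CO2) = 13.987 mol.
Step 2 (CO2:CaCO3 = 1:1): theoretical n(CaCO3) = 13.987 mol, so theoretical mass = 13.987 × 100.09 = 1400.0 g.
At 70.80% yield, actual mass of CaCO3 = 1400.0 × 0.7080 = 991.19 g.

991.2 g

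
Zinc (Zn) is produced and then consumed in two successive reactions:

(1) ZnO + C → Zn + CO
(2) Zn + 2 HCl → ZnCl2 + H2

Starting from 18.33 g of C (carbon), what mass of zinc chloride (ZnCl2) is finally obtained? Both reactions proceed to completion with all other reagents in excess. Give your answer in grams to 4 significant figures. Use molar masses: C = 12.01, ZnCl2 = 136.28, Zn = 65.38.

n(C) = 18.330 / 12.01 = 1.5262 mol.
Step 1 gives a 1:1 ratio of C to Zn, so n(Zn) = 1.5262 mol.
In step 2 the Zn:ZnCl2 ratio is 1:1, so n(ZnCl2) = 1.5262 mol.
Mass of ZnCl2 = 1.5262 × 136.28 = 207.99 g.

208.0 g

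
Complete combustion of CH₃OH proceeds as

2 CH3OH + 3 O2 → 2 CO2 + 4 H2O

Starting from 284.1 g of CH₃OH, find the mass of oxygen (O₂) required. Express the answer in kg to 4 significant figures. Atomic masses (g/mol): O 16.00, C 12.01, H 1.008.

0.4256 kg

M(CH3OH) = 12.01 + 4(1.008) + 16.00 = 32.042 g/mol.
M(O2) = 2(16.00) = 32.00 g/mol.
n(CH3OH) = 284.10 g / 32.042 g/mol = 8.8665 mol.
From the equation the CH3OH:O2 mole ratio is 2:3, so n(O2) = 8.8665 × 3/2 = 13.300 mol.
Mass of O2 = 13.300 mol × 32.00 g/mol = 425.59 g.
Converting to kg: 425.59 g = 0.4256 kg.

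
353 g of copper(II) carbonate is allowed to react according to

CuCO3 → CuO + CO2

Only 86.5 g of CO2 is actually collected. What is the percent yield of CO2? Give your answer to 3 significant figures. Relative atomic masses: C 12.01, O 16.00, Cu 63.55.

68.8 %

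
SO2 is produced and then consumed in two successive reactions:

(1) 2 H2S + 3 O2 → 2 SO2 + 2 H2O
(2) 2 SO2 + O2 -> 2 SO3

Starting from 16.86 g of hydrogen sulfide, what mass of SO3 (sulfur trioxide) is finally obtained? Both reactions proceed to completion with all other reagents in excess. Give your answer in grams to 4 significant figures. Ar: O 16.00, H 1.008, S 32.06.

39.61 g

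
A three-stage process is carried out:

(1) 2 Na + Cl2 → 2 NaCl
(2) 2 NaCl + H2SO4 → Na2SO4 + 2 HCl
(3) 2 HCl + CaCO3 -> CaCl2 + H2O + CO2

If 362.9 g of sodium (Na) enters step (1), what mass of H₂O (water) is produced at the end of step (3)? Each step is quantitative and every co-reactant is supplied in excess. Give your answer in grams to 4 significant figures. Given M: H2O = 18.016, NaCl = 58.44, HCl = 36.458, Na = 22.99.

142.2 g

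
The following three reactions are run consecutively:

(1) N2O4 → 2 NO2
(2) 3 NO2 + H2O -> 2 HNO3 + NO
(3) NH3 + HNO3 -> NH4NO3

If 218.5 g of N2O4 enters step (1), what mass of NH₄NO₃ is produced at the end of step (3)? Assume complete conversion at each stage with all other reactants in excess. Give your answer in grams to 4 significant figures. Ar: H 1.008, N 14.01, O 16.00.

253.4 g

M(N2O4) = 2(14.01) + 4(16.00) = 92.02 g/mol.
M(NH4NO3) = 2(14.01) + 4(1.008) + 3(16.00) = 80.052 g/mol.
n(N2O4) = 218.5 / 92.02 = 2.3745 mol.
Reaction (1): N2O4→NO2 ratio 1:2 ⇒ n(NO2) = 4.7490 mol.
Reaction (2): NO2→HNO3 ratio 3:2 ⇒ n(HNO3) = 3.1660 mol.
Reaction (3): HNO3→NH4NO3 ratio 1:1 ⇒ n(NH4NO3) = 3.1660 mol.
Mass of NH4NO3 = 3.1660 × 80.052 = 253.44 g.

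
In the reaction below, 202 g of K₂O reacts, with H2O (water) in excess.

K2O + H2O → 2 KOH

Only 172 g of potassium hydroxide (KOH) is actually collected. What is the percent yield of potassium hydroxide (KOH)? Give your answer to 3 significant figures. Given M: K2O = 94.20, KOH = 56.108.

71.5 %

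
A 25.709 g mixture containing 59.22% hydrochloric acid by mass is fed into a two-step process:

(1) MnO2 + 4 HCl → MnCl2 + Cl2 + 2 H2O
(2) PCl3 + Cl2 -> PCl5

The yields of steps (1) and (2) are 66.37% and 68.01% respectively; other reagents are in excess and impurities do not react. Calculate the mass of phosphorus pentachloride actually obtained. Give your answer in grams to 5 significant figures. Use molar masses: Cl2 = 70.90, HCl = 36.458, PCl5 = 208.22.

9.8122 g

Pure HCl = 25.709 × 0.5922 = 15.2249 g.
n(HCl) = 15.2249 / 36.458 = 0.417600 mol.
Step 1 (HCl:Cl2 = 4:1): theoretical n(Cl2) = 0.104400 mol; at 66.37% yield, n(Cl2) = 0.0692903 mol.
Step 2 (Cl2:PCl5 = 1:1): theoretical n(PCl5) = 0.0692903 mol, so theoretical mass = 0.0692903 × 208.22 = 14.4276 g.
At 68.01% yield, actual mass of PCl5 = 14.4276 × 0.6801 = 9.81223 g.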